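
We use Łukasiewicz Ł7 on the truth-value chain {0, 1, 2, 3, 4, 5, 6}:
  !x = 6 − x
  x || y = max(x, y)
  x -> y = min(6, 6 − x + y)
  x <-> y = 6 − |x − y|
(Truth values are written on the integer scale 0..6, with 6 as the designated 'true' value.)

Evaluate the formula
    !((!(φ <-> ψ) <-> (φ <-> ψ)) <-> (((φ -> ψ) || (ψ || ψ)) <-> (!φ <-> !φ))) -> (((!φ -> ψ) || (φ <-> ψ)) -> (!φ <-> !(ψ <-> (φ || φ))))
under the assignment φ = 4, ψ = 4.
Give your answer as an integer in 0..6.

φ <-> ψ = 4 <-> 4 = 6
!(φ <-> ψ) = !6 = 0
φ <-> ψ = 4 <-> 4 = 6
!(φ <-> ψ) <-> (φ <-> ψ) = 0 <-> 6 = 0
φ -> ψ = 4 -> 4 = 6
ψ || ψ = 4 || 4 = 4
(φ -> ψ) || (ψ || ψ) = 6 || 4 = 6
!φ = !4 = 2
!φ = !4 = 2
!φ <-> !φ = 2 <-> 2 = 6
((φ -> ψ) || (ψ || ψ)) <-> (!φ <-> !φ) = 6 <-> 6 = 6
(!(φ <-> ψ) <-> (φ <-> ψ)) <-> (((φ -> ψ) || (ψ || ψ)) <-> (!φ <-> !φ)) = 0 <-> 6 = 0
!((!(φ <-> ψ) <-> (φ <-> ψ)) <-> (((φ -> ψ) || (ψ || ψ)) <-> (!φ <-> !φ))) = !0 = 6
!φ = !4 = 2
!φ -> ψ = 2 -> 4 = 6
φ <-> ψ = 4 <-> 4 = 6
(!φ -> ψ) || (φ <-> ψ) = 6 || 6 = 6
!φ = !4 = 2
φ || φ = 4 || 4 = 4
ψ <-> (φ || φ) = 4 <-> 4 = 6
!(ψ <-> (φ || φ)) = !6 = 0
!φ <-> !(ψ <-> (φ || φ)) = 2 <-> 0 = 4
((!φ -> ψ) || (φ <-> ψ)) -> (!φ <-> !(ψ <-> (φ || φ))) = 6 -> 4 = 4
!((!(φ <-> ψ) <-> (φ <-> ψ)) <-> (((φ -> ψ) || (ψ || ψ)) <-> (!φ <-> !φ))) -> (((!φ -> ψ) || (φ <-> ψ)) -> (!φ <-> !(ψ <-> (φ || φ)))) = 6 -> 4 = 4

4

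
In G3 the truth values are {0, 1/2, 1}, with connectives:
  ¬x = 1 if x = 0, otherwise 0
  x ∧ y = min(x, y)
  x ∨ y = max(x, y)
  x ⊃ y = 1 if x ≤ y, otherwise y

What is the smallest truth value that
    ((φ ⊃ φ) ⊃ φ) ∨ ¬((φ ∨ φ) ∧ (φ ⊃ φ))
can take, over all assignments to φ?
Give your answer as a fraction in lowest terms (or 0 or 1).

Take φ = 1/2:
φ ⊃ φ = 1/2 ⊃ 1/2 = 1
(φ ⊃ φ) ⊃ φ = 1 ⊃ 1/2 = 1/2
φ ∨ φ = 1/2 ∨ 1/2 = 1/2
φ ⊃ φ = 1/2 ⊃ 1/2 = 1
(φ ∨ φ) ∧ (φ ⊃ φ) = 1/2 ∧ 1 = 1/2
¬((φ ∨ φ) ∧ (φ ⊃ φ)) = ¬1/2 = 0
((φ ⊃ φ) ⊃ φ) ∨ ¬((φ ∨ φ) ∧ (φ ⊃ φ)) = 1/2 ∨ 0 = 1/2
No assignment yields a value below 1/2, so this is the minimum.

1/2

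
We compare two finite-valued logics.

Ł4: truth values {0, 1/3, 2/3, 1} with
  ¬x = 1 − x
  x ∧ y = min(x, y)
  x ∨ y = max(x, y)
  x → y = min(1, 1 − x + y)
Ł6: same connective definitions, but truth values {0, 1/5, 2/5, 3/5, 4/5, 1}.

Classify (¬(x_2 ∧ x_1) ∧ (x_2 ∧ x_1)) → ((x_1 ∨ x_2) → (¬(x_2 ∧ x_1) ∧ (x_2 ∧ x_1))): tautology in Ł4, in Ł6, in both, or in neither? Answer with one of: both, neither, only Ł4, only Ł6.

In Ł4: every assignment gives 1 — tautology.
In Ł6: every assignment gives 1 — tautology.

both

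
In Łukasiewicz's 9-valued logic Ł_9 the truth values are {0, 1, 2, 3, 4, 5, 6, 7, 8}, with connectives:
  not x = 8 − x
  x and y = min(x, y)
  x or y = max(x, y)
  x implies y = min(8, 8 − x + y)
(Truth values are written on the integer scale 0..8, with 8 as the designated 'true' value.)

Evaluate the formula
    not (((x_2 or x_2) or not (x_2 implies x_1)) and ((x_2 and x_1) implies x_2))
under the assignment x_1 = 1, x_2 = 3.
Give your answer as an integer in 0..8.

x_2 or x_2 = 3 or 3 = 3
x_2 implies x_1 = 3 implies 1 = 6
not (x_2 implies x_1) = not 6 = 2
(x_2 or x_2) or not (x_2 implies x_1) = 3 or 2 = 3
x_2 and x_1 = 3 and 1 = 1
(x_2 and x_1) implies x_2 = 1 implies 3 = 8
((x_2 or x_2) or not (x_2 implies x_1)) and ((x_2 and x_1) implies x_2) = 3 and 8 = 3
not (((x_2 or x_2) or not (x_2 implies x_1)) and ((x_2 and x_1) implies x_2)) = not 3 = 5

5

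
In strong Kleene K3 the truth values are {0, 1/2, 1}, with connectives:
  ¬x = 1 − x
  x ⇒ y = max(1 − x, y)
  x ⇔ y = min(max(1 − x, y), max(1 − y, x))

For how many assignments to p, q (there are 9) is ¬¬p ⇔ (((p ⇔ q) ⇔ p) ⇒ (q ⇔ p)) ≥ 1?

3

p = 0, q = 0 ↦ 0  <
p = 0, q = 1/2 ↦ 1/2  <
p = 0, q = 1 ↦ 1  ≥
p = 1/2, q = 0 ↦ 1/2  <
p = 1/2, q = 1/2 ↦ 1/2  <
p = 1/2, q = 1 ↦ 1/2  <
p = 1, q = 0 ↦ 1  ≥
p = 1, q = 1/2 ↦ 1/2  <
p = 1, q = 1 ↦ 1  ≥
So 3 of the 9 assignments meet the threshold.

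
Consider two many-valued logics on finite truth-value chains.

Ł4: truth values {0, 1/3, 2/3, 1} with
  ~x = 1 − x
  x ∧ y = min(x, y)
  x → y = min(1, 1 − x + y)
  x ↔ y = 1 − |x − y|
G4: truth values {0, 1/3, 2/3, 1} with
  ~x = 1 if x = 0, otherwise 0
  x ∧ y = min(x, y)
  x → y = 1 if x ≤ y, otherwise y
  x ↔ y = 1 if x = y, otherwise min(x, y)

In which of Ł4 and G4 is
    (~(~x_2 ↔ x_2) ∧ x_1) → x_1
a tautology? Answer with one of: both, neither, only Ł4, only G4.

both

In Ł4: every assignment gives 1 — tautology.
In G4: every assignment gives 1 — tautology.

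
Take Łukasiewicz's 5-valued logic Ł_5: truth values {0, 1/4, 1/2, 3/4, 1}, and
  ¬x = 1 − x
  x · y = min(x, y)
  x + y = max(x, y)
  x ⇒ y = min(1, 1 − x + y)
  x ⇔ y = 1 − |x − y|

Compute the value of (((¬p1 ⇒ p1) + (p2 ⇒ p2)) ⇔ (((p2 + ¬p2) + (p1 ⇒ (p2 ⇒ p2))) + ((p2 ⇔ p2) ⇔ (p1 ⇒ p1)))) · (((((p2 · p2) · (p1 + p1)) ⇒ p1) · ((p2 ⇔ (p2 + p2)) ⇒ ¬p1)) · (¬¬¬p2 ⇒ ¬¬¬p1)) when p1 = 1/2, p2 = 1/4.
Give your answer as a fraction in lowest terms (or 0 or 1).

1/2

¬p1 = ¬1/2 = 1/2
¬p1 ⇒ p1 = 1/2 ⇒ 1/2 = 1
p2 ⇒ p2 = 1/4 ⇒ 1/4 = 1
(¬p1 ⇒ p1) + (p2 ⇒ p2) = 1 + 1 = 1
¬p2 = ¬1/4 = 3/4
p2 + ¬p2 = 1/4 + 3/4 = 3/4
p2 ⇒ p2 = 1/4 ⇒ 1/4 = 1
p1 ⇒ (p2 ⇒ p2) = 1/2 ⇒ 1 = 1
(p2 + ¬p2) + (p1 ⇒ (p2 ⇒ p2)) = 3/4 + 1 = 1
p2 ⇔ p2 = 1/4 ⇔ 1/4 = 1
p1 ⇒ p1 = 1/2 ⇒ 1/2 = 1
(p2 ⇔ p2) ⇔ (p1 ⇒ p1) = 1 ⇔ 1 = 1
((p2 + ¬p2) + (p1 ⇒ (p2 ⇒ p2))) + ((p2 ⇔ p2) ⇔ (p1 ⇒ p1)) = 1 + 1 = 1
((¬p1 ⇒ p1) + (p2 ⇒ p2)) ⇔ (((p2 + ¬p2) + (p1 ⇒ (p2 ⇒ p2))) + ((p2 ⇔ p2) ⇔ (p1 ⇒ p1))) = 1 ⇔ 1 = 1
p2 · p2 = 1/4 · 1/4 = 1/4
p1 + p1 = 1/2 + 1/2 = 1/2
(p2 · p2) · (p1 + p1) = 1/4 · 1/2 = 1/4
((p2 · p2) · (p1 + p1)) ⇒ p1 = 1/4 ⇒ 1/2 = 1
p2 + p2 = 1/4 + 1/4 = 1/4
p2 ⇔ (p2 + p2) = 1/4 ⇔ 1/4 = 1
¬p1 = ¬1/2 = 1/2
(p2 ⇔ (p2 + p2)) ⇒ ¬p1 = 1 ⇒ 1/2 = 1/2
(((p2 · p2) · (p1 + p1)) ⇒ p1) · ((p2 ⇔ (p2 + p2)) ⇒ ¬p1) = 1 · 1/2 = 1/2
¬p2 = ¬1/4 = 3/4
¬¬p2 = ¬3/4 = 1/4
¬¬¬p2 = ¬1/4 = 3/4
¬p1 = ¬1/2 = 1/2
¬¬p1 = ¬1/2 = 1/2
¬¬¬p1 = ¬1/2 = 1/2
¬¬¬p2 ⇒ ¬¬¬p1 = 3/4 ⇒ 1/2 = 3/4
((((p2 · p2) · (p1 + p1)) ⇒ p1) · ((p2 ⇔ (p2 + p2)) ⇒ ¬p1)) · (¬¬¬p2 ⇒ ¬¬¬p1) = 1/2 · 3/4 = 1/2
(((¬p1 ⇒ p1) + (p2 ⇒ p2)) ⇔ (((p2 + ¬p2) + (p1 ⇒ (p2 ⇒ p2))) + ((p2 ⇔ p2) ⇔ (p1 ⇒ p1)))) · (((((p2 · p2) · (p1 + p1)) ⇒ p1) · ((p2 ⇔ (p2 + p2)) ⇒ ¬p1)) · (¬¬¬p2 ⇒ ¬¬¬p1)) = 1 · 1/2 = 1/2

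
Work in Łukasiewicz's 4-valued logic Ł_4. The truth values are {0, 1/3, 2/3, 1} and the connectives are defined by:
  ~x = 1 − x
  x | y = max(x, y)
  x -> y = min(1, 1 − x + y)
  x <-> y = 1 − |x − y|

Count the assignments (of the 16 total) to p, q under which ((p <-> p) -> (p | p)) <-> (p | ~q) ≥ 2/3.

13

p = 0, q = 0 ↦ 0  <
p = 0, q = 1/3 ↦ 1/3  <
p = 0, q = 2/3 ↦ 2/3  ≥
p = 0, q = 1 ↦ 1  ≥
p = 1/3, q = 0 ↦ 1/3  <
p = 1/3, q = 1/3 ↦ 2/3  ≥
p = 1/3, q = 2/3 ↦ 1  ≥
p = 1/3, q = 1 ↦ 1  ≥
p = 2/3, q = 0 ↦ 2/3  ≥
p = 2/3, q = 1/3 ↦ 1  ≥
p = 2/3, q = 2/3 ↦ 1  ≥
p = 2/3, q = 1 ↦ 1  ≥
p = 1, q = 0 ↦ 1  ≥
p = 1, q = 1/3 ↦ 1  ≥
p = 1, q = 2/3 ↦ 1  ≥
p = 1, q = 1 ↦ 1  ≥
So 13 of the 16 assignments meet the threshold.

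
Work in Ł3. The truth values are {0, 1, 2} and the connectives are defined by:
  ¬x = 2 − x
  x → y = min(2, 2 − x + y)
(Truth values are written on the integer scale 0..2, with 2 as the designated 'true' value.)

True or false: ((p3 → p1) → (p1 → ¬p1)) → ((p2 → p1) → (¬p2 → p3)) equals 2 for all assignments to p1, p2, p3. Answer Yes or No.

Counterexample: take p1 = 0, p2 = 0, p3 = 0.
p3 → p1 = 0 → 0 = 2
¬p1 = ¬0 = 2
p1 → ¬p1 = 0 → 2 = 2
(p3 → p1) → (p1 → ¬p1) = 2 → 2 = 2
p2 → p1 = 0 → 0 = 2
¬p2 = ¬0 = 2
¬p2 → p3 = 2 → 0 = 0
(p2 → p1) → (¬p2 → p3) = 2 → 0 = 0
((p3 → p1) → (p1 → ¬p1)) → ((p2 → p1) → (¬p2 → p3)) = 2 → 0 = 0
This gives 0 ≠ 2.

No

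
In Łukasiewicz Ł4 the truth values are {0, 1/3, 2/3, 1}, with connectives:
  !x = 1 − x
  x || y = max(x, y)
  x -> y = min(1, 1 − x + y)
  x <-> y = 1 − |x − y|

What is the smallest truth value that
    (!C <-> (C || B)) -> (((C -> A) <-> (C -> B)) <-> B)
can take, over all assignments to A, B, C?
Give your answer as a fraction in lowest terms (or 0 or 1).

Take A = 0, B = 0, C = 1/3:
!C = !1/3 = 2/3
C || B = 1/3 || 0 = 1/3
!C <-> (C || B) = 2/3 <-> 1/3 = 2/3
C -> A = 1/3 -> 0 = 2/3
C -> B = 1/3 -> 0 = 2/3
(C -> A) <-> (C -> B) = 2/3 <-> 2/3 = 1
((C -> A) <-> (C -> B)) <-> B = 1 <-> 0 = 0
(!C <-> (C || B)) -> (((C -> A) <-> (C -> B)) <-> B) = 2/3 -> 0 = 1/3
No assignment yields a value below 1/3, so this is the minimum.

1/3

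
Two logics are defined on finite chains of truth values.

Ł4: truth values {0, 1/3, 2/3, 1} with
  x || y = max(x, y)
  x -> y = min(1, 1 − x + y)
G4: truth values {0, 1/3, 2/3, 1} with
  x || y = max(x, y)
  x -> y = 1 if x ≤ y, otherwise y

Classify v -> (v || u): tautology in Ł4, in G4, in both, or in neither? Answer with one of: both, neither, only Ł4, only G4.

In Ł4: every assignment gives 1 — tautology.
In G4: every assignment gives 1 — tautology.

both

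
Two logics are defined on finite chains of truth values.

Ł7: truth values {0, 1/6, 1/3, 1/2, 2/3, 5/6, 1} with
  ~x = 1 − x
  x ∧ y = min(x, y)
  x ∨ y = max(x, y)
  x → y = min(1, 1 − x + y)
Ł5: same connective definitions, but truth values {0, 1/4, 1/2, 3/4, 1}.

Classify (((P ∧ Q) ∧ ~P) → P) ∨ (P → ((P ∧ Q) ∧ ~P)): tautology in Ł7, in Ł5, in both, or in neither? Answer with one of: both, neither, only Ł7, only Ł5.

In Ł7: every assignment gives 1 — tautology.
In Ł5: every assignment gives 1 — tautology.

both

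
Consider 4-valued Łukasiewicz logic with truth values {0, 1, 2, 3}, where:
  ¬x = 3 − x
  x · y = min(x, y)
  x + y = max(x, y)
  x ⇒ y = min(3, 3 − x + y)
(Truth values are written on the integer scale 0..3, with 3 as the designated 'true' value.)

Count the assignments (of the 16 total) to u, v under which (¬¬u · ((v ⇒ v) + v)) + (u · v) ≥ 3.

u = 0, v = 0 ↦ 0  <
u = 0, v = 1 ↦ 0  <
u = 0, v = 2 ↦ 0  <
u = 0, v = 3 ↦ 0  <
u = 1, v = 0 ↦ 1  <
u = 1, v = 1 ↦ 1  <
u = 1, v = 2 ↦ 1  <
u = 1, v = 3 ↦ 1  <
u = 2, v = 0 ↦ 2  <
u = 2, v = 1 ↦ 2  <
u = 2, v = 2 ↦ 2  <
u = 2, v = 3 ↦ 2  <
u = 3, v = 0 ↦ 3  ≥
u = 3, v = 1 ↦ 3  ≥
u = 3, v = 2 ↦ 3  ≥
u = 3, v = 3 ↦ 3  ≥
So 4 of the 16 assignments meet the threshold.

4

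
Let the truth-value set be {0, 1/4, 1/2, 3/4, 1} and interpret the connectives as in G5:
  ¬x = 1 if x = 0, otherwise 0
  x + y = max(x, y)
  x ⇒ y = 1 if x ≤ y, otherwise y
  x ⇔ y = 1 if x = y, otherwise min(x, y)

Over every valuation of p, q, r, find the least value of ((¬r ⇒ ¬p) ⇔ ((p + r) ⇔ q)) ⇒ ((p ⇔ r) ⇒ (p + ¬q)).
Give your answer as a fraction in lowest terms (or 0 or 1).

1/4

Take p = 1/4, q = 1/4, r = 1/4:
¬r = ¬1/4 = 0
¬p = ¬1/4 = 0
¬r ⇒ ¬p = 0 ⇒ 0 = 1
p + r = 1/4 + 1/4 = 1/4
(p + r) ⇔ q = 1/4 ⇔ 1/4 = 1
(¬r ⇒ ¬p) ⇔ ((p + r) ⇔ q) = 1 ⇔ 1 = 1
p ⇔ r = 1/4 ⇔ 1/4 = 1
¬q = ¬1/4 = 0
p + ¬q = 1/4 + 0 = 1/4
(p ⇔ r) ⇒ (p + ¬q) = 1 ⇒ 1/4 = 1/4
((¬r ⇒ ¬p) ⇔ ((p + r) ⇔ q)) ⇒ ((p ⇔ r) ⇒ (p + ¬q)) = 1 ⇒ 1/4 = 1/4
No assignment yields a value below 1/4, so this is the minimum.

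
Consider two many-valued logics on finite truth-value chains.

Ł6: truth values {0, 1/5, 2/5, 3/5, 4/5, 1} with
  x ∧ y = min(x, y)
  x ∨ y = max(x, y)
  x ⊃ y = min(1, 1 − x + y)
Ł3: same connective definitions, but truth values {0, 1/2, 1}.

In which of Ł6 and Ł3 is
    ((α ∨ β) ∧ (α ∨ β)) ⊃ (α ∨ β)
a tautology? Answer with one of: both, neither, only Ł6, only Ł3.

In Ł6: every assignment gives 1 — tautology.
In Ł3: every assignment gives 1 — tautology.

both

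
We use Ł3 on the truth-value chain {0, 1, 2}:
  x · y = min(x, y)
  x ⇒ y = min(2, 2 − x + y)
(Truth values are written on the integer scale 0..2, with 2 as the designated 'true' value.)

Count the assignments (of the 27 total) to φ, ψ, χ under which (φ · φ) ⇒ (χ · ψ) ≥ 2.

14

value 2: 14 assignments (counts)
value 1: 8 assignments
value 0: 5 assignments
So 14 of the 27 assignments meet the threshold.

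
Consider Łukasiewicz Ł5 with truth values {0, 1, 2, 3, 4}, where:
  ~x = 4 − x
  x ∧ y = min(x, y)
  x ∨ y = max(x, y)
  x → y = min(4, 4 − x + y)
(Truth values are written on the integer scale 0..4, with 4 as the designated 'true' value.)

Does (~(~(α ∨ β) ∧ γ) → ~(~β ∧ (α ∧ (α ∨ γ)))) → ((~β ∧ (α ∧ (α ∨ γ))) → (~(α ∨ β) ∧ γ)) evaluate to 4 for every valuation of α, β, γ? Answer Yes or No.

At α = 3, β = 4, γ = 2, for instance:
α ∨ β = 3 ∨ 4 = 4
~(α ∨ β) = ~4 = 0
~(α ∨ β) ∧ γ = 0 ∧ 2 = 0
~(~(α ∨ β) ∧ γ) = ~0 = 4
~β = ~4 = 0
α ∨ γ = 3 ∨ 2 = 3
α ∧ (α ∨ γ) = 3 ∧ 3 = 3
~β ∧ (α ∧ (α ∨ γ)) = 0 ∧ 3 = 0
~(~β ∧ (α ∧ (α ∨ γ))) = ~0 = 4
~(~(α ∨ β) ∧ γ) → ~(~β ∧ (α ∧ (α ∨ γ))) = 4 → 4 = 4
(~β ∧ (α ∧ (α ∨ γ))) → (~(α ∨ β) ∧ γ) = 0 → 0 = 4
(~(~(α ∨ β) ∧ γ) → ~(~β ∧ (α ∧ (α ∨ γ)))) → ((~β ∧ (α ∧ (α ∨ γ))) → (~(α ∨ β) ∧ γ)) = 4 → 4 = 4
and checking the remaining 124 assignments likewise gives ≥ 4 in every case.

Yes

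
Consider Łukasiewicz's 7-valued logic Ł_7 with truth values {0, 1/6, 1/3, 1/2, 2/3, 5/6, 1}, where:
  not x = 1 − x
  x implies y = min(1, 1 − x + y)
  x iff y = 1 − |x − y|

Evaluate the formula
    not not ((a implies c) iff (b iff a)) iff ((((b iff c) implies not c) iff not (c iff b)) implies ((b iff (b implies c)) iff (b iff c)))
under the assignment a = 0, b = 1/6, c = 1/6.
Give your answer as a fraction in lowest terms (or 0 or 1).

5/6

a implies c = 0 implies 1/6 = 1
b iff a = 1/6 iff 0 = 5/6
(a implies c) iff (b iff a) = 1 iff 5/6 = 5/6
not ((a implies c) iff (b iff a)) = not 5/6 = 1/6
not not ((a implies c) iff (b iff a)) = not 1/6 = 5/6
b iff c = 1/6 iff 1/6 = 1
not c = not 1/6 = 5/6
(b iff c) implies not c = 1 implies 5/6 = 5/6
c iff b = 1/6 iff 1/6 = 1
not (c iff b) = not 1 = 0
((b iff c) implies not c) iff not (c iff b) = 5/6 iff 0 = 1/6
b implies c = 1/6 implies 1/6 = 1
b iff (b implies c) = 1/6 iff 1 = 1/6
b iff c = 1/6 iff 1/6 = 1
(b iff (b implies c)) iff (b iff c) = 1/6 iff 1 = 1/6
(((b iff c) implies not c) iff not (c iff b)) implies ((b iff (b implies c)) iff (b iff c)) = 1/6 implies 1/6 = 1
not not ((a implies c) iff (b iff a)) iff ((((b iff c) implies not c) iff not (c iff b)) implies ((b iff (b implies c)) iff (b iff c))) = 5/6 iff 1 = 5/6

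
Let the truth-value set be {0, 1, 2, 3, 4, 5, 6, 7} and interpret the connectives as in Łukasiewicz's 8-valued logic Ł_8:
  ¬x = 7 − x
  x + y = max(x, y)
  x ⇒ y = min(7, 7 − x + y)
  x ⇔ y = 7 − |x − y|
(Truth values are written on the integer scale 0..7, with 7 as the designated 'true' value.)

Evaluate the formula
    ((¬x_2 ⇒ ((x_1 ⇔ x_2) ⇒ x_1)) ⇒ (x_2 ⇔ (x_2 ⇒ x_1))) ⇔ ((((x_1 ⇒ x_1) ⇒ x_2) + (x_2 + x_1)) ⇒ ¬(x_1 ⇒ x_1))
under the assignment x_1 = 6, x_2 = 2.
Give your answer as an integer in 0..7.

6

¬x_2 = ¬2 = 5
x_1 ⇔ x_2 = 6 ⇔ 2 = 3
(x_1 ⇔ x_2) ⇒ x_1 = 3 ⇒ 6 = 7
¬x_2 ⇒ ((x_1 ⇔ x_2) ⇒ x_1) = 5 ⇒ 7 = 7
x_2 ⇒ x_1 = 2 ⇒ 6 = 7
x_2 ⇔ (x_2 ⇒ x_1) = 2 ⇔ 7 = 2
(¬x_2 ⇒ ((x_1 ⇔ x_2) ⇒ x_1)) ⇒ (x_2 ⇔ (x_2 ⇒ x_1)) = 7 ⇒ 2 = 2
x_1 ⇒ x_1 = 6 ⇒ 6 = 7
(x_1 ⇒ x_1) ⇒ x_2 = 7 ⇒ 2 = 2
x_2 + x_1 = 2 + 6 = 6
((x_1 ⇒ x_1) ⇒ x_2) + (x_2 + x_1) = 2 + 6 = 6
x_1 ⇒ x_1 = 6 ⇒ 6 = 7
¬(x_1 ⇒ x_1) = ¬7 = 0
(((x_1 ⇒ x_1) ⇒ x_2) + (x_2 + x_1)) ⇒ ¬(x_1 ⇒ x_1) = 6 ⇒ 0 = 1
((¬x_2 ⇒ ((x_1 ⇔ x_2) ⇒ x_1)) ⇒ (x_2 ⇔ (x_2 ⇒ x_1))) ⇔ ((((x_1 ⇒ x_1) ⇒ x_2) + (x_2 + x_1)) ⇒ ¬(x_1 ⇒ x_1)) = 2 ⇔ 1 = 6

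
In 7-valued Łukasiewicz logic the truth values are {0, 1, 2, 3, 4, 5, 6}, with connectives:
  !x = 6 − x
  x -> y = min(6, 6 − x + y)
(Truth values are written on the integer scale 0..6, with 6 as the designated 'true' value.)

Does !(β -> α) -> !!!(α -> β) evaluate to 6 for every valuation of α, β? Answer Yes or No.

No

Counterexample: take α = 0, β = 1.
β -> α = 1 -> 0 = 5
!(β -> α) = !5 = 1
α -> β = 0 -> 1 = 6
!(α -> β) = !6 = 0
!!(α -> β) = !0 = 6
!!!(α -> β) = !6 = 0
!(β -> α) -> !!!(α -> β) = 1 -> 0 = 5
This gives 5 ≠ 6.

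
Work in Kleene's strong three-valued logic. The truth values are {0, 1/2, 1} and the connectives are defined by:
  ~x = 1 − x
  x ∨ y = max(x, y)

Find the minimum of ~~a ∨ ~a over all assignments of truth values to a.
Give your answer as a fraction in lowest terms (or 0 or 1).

1/2

Take a = 1/2:
~a = ~1/2 = 1/2
~~a = ~1/2 = 1/2
~a = ~1/2 = 1/2
~~a ∨ ~a = 1/2 ∨ 1/2 = 1/2
No assignment yields a value below 1/2, so this is the minimum.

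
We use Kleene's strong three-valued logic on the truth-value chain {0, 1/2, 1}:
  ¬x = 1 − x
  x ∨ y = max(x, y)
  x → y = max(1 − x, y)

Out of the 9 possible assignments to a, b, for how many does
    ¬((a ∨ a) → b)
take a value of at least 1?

a = 0, b = 0 ↦ 0  <
a = 0, b = 1/2 ↦ 0  <
a = 0, b = 1 ↦ 0  <
a = 1/2, b = 0 ↦ 1/2  <
a = 1/2, b = 1/2 ↦ 1/2  <
a = 1/2, b = 1 ↦ 0  <
a = 1, b = 0 ↦ 1  ≥
a = 1, b = 1/2 ↦ 1/2  <
a = 1, b = 1 ↦ 0  <
So 1 of the 9 assignments meets the threshold.

1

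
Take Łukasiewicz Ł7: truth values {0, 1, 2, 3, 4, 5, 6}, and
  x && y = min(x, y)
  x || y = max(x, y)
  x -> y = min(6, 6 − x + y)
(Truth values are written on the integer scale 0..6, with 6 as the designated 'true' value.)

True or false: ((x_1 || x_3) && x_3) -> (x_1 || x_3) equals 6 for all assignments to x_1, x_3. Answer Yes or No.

Yes

At x_1 = 4, x_3 = 1, for instance:
x_1 || x_3 = 4 || 1 = 4
(x_1 || x_3) && x_3 = 4 && 1 = 1
((x_1 || x_3) && x_3) -> (x_1 || x_3) = 1 -> 4 = 6
and checking the remaining 48 assignments likewise gives ≥ 6 in every case.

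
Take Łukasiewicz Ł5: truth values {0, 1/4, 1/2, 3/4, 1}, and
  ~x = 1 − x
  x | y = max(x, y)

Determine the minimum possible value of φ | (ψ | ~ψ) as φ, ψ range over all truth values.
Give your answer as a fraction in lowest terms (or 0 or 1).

1/2

Take φ = 0, ψ = 1/2:
~ψ = ~1/2 = 1/2
ψ | ~ψ = 1/2 | 1/2 = 1/2
φ | (ψ | ~ψ) = 0 | 1/2 = 1/2
No assignment yields a value below 1/2, so this is the minimum.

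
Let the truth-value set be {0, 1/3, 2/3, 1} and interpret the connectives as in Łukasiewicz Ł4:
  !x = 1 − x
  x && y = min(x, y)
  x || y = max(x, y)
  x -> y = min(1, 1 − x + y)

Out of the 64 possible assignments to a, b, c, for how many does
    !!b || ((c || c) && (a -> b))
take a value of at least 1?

value 1: 22 assignments (counts)
value 2/3: 20 assignments
value 1/3: 15 assignments
value 0: 7 assignments
So 22 of the 64 assignments meet the threshold.

22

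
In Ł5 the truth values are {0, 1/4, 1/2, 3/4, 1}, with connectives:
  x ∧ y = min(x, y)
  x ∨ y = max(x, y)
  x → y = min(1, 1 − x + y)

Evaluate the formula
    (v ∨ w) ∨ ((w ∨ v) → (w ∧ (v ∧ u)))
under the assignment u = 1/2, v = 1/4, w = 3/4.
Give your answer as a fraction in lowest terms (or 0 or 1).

v ∨ w = 1/4 ∨ 3/4 = 3/4
w ∨ v = 3/4 ∨ 1/4 = 3/4
v ∧ u = 1/4 ∧ 1/2 = 1/4
w ∧ (v ∧ u) = 3/4 ∧ 1/4 = 1/4
(w ∨ v) → (w ∧ (v ∧ u)) = 3/4 → 1/4 = 1/2
(v ∨ w) ∨ ((w ∨ v) → (w ∧ (v ∧ u))) = 3/4 ∨ 1/2 = 3/4

3/4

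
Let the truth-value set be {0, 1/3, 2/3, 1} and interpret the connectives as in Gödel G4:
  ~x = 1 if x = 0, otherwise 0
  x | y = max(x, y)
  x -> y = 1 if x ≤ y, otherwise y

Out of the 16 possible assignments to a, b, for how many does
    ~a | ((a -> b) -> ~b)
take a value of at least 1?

a = 0, b = 0 ↦ 1  ≥
a = 0, b = 1/3 ↦ 1  ≥
a = 0, b = 2/3 ↦ 1  ≥
a = 0, b = 1 ↦ 1  ≥
a = 1/3, b = 0 ↦ 1  ≥
a = 1/3, b = 1/3 ↦ 0  <
a = 1/3, b = 2/3 ↦ 0  <
a = 1/3, b = 1 ↦ 0  <
a = 2/3, b = 0 ↦ 1  ≥
a = 2/3, b = 1/3 ↦ 0  <
a = 2/3, b = 2/3 ↦ 0  <
a = 2/3, b = 1 ↦ 0  <
a = 1, b = 0 ↦ 1  ≥
a = 1, b = 1/3 ↦ 0  <
a = 1, b = 2/3 ↦ 0  <
a = 1, b = 1 ↦ 0  <
So 7 of the 16 assignments meet the threshold.

7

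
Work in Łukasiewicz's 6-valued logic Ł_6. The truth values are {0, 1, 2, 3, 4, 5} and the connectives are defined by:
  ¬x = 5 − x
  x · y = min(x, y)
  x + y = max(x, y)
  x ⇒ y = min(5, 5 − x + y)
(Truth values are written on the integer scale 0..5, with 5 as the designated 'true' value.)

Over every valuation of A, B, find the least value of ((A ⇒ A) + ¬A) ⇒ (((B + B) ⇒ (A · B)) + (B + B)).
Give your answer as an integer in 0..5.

Take A = 0, B = 2:
A ⇒ A = 0 ⇒ 0 = 5
¬A = ¬0 = 5
(A ⇒ A) + ¬A = 5 + 5 = 5
B + B = 2 + 2 = 2
A · B = 0 · 2 = 0
(B + B) ⇒ (A · B) = 2 ⇒ 0 = 3
B + B = 2 + 2 = 2
((B + B) ⇒ (A · B)) + (B + B) = 3 + 2 = 3
((A ⇒ A) + ¬A) ⇒ (((B + B) ⇒ (A · B)) + (B + B)) = 5 ⇒ 3 = 3
No assignment yields a value below 3, so this is the minimum.

3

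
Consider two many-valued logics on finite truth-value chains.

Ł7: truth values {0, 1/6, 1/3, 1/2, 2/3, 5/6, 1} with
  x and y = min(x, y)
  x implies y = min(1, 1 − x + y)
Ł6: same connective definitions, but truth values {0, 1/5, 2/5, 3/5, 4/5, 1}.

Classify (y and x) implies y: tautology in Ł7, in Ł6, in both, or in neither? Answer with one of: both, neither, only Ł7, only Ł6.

both

In Ł7: every assignment gives 1 — tautology.
In Ł6: every assignment gives 1 — tautology.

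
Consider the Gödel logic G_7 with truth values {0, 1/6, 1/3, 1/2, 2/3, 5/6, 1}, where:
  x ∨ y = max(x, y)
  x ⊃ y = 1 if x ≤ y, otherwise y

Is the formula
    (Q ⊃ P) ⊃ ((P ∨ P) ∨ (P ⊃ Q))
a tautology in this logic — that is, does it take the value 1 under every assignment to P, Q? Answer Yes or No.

Counterexample: take P = 1/6, Q = 0.
Q ⊃ P = 0 ⊃ 1/6 = 1
P ∨ P = 1/6 ∨ 1/6 = 1/6
P ⊃ Q = 1/6 ⊃ 0 = 0
(P ∨ P) ∨ (P ⊃ Q) = 1/6 ∨ 0 = 1/6
(Q ⊃ P) ⊃ ((P ∨ P) ∨ (P ⊃ Q)) = 1 ⊃ 1/6 = 1/6
This gives 1/6 ≠ 1.

No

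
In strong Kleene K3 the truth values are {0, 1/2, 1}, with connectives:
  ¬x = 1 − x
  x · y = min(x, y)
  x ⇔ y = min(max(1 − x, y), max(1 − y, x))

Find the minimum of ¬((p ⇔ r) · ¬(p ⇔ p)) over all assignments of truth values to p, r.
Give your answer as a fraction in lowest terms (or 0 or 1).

1/2

Take p = 1/2, r = 0:
p ⇔ r = 1/2 ⇔ 0 = 1/2
p ⇔ p = 1/2 ⇔ 1/2 = 1/2
¬(p ⇔ p) = ¬1/2 = 1/2
(p ⇔ r) · ¬(p ⇔ p) = 1/2 · 1/2 = 1/2
¬((p ⇔ r) · ¬(p ⇔ p)) = ¬1/2 = 1/2
No assignment yields a value below 1/2, so this is the minimum.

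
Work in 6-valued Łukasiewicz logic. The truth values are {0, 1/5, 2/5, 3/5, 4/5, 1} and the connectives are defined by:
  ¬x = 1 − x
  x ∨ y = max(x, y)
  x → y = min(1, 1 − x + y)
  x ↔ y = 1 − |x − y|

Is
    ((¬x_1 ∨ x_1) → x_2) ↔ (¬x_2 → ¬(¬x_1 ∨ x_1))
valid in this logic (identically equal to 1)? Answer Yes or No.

At x_1 = 2/5, x_2 = 0, for instance:
¬x_1 = ¬2/5 = 3/5
¬x_1 ∨ x_1 = 3/5 ∨ 2/5 = 3/5
(¬x_1 ∨ x_1) → x_2 = 3/5 → 0 = 2/5
¬x_2 = ¬0 = 1
¬(¬x_1 ∨ x_1) = ¬3/5 = 2/5
¬x_2 → ¬(¬x_1 ∨ x_1) = 1 → 2/5 = 2/5
((¬x_1 ∨ x_1) → x_2) ↔ (¬x_2 → ¬(¬x_1 ∨ x_1)) = 2/5 ↔ 2/5 = 1
and checking the remaining 35 assignments likewise gives ≥ 1 in every case.

Yes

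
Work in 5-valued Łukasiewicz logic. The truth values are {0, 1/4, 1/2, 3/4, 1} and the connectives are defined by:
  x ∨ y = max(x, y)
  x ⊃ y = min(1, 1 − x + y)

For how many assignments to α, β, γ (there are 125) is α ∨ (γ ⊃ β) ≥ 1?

value 1: 85 assignments (counts)
value 3/4: 22 assignments
value 1/2: 12 assignments
value 1/4: 5 assignments
value 0: 1 assignment
So 85 of the 125 assignments meet the threshold.

85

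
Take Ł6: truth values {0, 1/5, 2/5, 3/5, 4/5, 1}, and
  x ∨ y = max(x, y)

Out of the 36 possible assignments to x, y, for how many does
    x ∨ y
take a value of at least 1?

value 1: 11 assignments (counts)
value 4/5: 9 assignments
value 3/5: 7 assignments
value 2/5: 5 assignments
value 1/5: 3 assignments
value 0: 1 assignment
So 11 of the 36 assignments meet the threshold.

11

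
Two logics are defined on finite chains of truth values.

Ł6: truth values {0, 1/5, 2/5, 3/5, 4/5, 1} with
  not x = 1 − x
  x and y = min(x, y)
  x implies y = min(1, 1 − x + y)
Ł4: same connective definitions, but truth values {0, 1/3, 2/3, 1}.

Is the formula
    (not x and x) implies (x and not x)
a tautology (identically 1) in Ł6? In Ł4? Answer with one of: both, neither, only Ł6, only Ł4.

both

In Ł6: every assignment gives 1 — tautology.
In Ł4: every assignment gives 1 — tautology.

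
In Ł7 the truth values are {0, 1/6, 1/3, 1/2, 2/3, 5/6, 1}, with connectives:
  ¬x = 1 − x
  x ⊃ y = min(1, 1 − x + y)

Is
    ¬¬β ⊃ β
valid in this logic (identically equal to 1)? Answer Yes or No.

β = 0 ↦ 1
β = 1/6 ↦ 1
β = 1/3 ↦ 1
β = 1/2 ↦ 1
β = 2/3 ↦ 1
β = 5/6 ↦ 1
β = 1 ↦ 1
Every assignment gives a value ≥ 1.

Yes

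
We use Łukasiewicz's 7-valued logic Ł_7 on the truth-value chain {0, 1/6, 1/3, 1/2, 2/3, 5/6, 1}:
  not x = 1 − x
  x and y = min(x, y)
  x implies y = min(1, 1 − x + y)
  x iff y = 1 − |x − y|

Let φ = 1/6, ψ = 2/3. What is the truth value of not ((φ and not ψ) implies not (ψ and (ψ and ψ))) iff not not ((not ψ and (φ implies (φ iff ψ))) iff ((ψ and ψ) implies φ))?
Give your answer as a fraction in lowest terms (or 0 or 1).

not ψ = not 2/3 = 1/3
φ and not ψ = 1/6 and 1/3 = 1/6
ψ and ψ = 2/3 and 2/3 = 2/3
ψ and (ψ and ψ) = 2/3 and 2/3 = 2/3
not (ψ and (ψ and ψ)) = not 2/3 = 1/3
(φ and not ψ) implies not (ψ and (ψ and ψ)) = 1/6 implies 1/3 = 1
not ((φ and not ψ) implies not (ψ and (ψ and ψ))) = not 1 = 0
not ψ = not 2/3 = 1/3
φ iff ψ = 1/6 iff 2/3 = 1/2
φ implies (φ iff ψ) = 1/6 implies 1/2 = 1
not ψ and (φ implies (φ iff ψ)) = 1/3 and 1 = 1/3
ψ and ψ = 2/3 and 2/3 = 2/3
(ψ and ψ) implies φ = 2/3 implies 1/6 = 1/2
(not ψ and (φ implies (φ iff ψ))) iff ((ψ and ψ) implies φ) = 1/3 iff 1/2 = 5/6
not ((not ψ and (φ implies (φ iff ψ))) iff ((ψ and ψ) implies φ)) = not 5/6 = 1/6
not not ((not ψ and (φ implies (φ iff ψ))) iff ((ψ and ψ) implies φ)) = not 1/6 = 5/6
not ((φ and not ψ) implies not (ψ and (ψ and ψ))) iff not not ((not ψ and (φ implies (φ iff ψ))) iff ((ψ and ψ) implies φ)) = 0 iff 5/6 = 1/6

1/6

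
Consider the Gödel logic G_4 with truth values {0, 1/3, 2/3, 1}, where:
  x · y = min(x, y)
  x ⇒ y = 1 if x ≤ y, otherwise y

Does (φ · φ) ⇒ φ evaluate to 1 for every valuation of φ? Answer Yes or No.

Yes

φ = 0 ↦ 1
φ = 1/3 ↦ 1
φ = 2/3 ↦ 1
φ = 1 ↦ 1
Every assignment gives a value ≥ 1.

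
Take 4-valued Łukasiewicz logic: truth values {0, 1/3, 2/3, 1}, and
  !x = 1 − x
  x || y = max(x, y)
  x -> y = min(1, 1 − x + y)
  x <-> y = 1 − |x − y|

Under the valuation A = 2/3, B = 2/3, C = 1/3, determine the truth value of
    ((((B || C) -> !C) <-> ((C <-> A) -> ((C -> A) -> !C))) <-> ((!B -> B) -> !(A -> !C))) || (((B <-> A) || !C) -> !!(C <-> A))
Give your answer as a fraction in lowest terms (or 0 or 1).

2/3

B || C = 2/3 || 1/3 = 2/3
!C = !1/3 = 2/3
(B || C) -> !C = 2/3 -> 2/3 = 1
C <-> A = 1/3 <-> 2/3 = 2/3
C -> A = 1/3 -> 2/3 = 1
!C = !1/3 = 2/3
(C -> A) -> !C = 1 -> 2/3 = 2/3
(C <-> A) -> ((C -> A) -> !C) = 2/3 -> 2/3 = 1
((B || C) -> !C) <-> ((C <-> A) -> ((C -> A) -> !C)) = 1 <-> 1 = 1
!B = !2/3 = 1/3
!B -> B = 1/3 -> 2/3 = 1
!C = !1/3 = 2/3
A -> !C = 2/3 -> 2/3 = 1
!(A -> !C) = !1 = 0
(!B -> B) -> !(A -> !C) = 1 -> 0 = 0
(((B || C) -> !C) <-> ((C <-> A) -> ((C -> A) -> !C))) <-> ((!B -> B) -> !(A -> !C)) = 1 <-> 0 = 0
B <-> A = 2/3 <-> 2/3 = 1
!C = !1/3 = 2/3
(B <-> A) || !C = 1 || 2/3 = 1
C <-> A = 1/3 <-> 2/3 = 2/3
!(C <-> A) = !2/3 = 1/3
!!(C <-> A) = !1/3 = 2/3
((B <-> A) || !C) -> !!(C <-> A) = 1 -> 2/3 = 2/3
((((B || C) -> !C) <-> ((C <-> A) -> ((C -> A) -> !C))) <-> ((!B -> B) -> !(A -> !C))) || (((B <-> A) || !C) -> !!(C <-> A)) = 0 || 2/3 = 2/3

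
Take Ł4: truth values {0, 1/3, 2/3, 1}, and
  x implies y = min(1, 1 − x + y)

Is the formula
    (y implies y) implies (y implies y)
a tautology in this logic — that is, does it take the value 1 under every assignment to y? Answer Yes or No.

y = 0 ↦ 1
y = 1/3 ↦ 1
y = 2/3 ↦ 1
y = 1 ↦ 1
Every assignment gives a value ≥ 1.

Yes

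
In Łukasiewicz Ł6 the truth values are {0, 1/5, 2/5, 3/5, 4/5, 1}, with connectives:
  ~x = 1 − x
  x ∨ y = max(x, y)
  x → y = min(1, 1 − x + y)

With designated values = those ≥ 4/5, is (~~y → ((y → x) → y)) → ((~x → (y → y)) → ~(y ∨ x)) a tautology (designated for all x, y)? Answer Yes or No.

No

Counterexample: take x = 0, y = 2/5.
~y = ~2/5 = 3/5
~~y = ~3/5 = 2/5
y → x = 2/5 → 0 = 3/5
(y → x) → y = 3/5 → 2/5 = 4/5
~~y → ((y → x) → y) = 2/5 → 4/5 = 1
~x = ~0 = 1
y → y = 2/5 → 2/5 = 1
~x → (y → y) = 1 → 1 = 1
y ∨ x = 2/5 ∨ 0 = 2/5
~(y ∨ x) = ~2/5 = 3/5
(~x → (y → y)) → ~(y ∨ x) = 1 → 3/5 = 3/5
(~~y → ((y → x) → y)) → ((~x → (y → y)) → ~(y ∨ x)) = 1 → 3/5 = 3/5
This gives 3/5, which is below 4/5.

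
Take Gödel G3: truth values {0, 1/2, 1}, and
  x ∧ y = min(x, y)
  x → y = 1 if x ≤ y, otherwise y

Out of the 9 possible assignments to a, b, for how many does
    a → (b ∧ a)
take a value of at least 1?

6

a = 0, b = 0 ↦ 1  ≥
a = 0, b = 1/2 ↦ 1  ≥
a = 0, b = 1 ↦ 1  ≥
a = 1/2, b = 0 ↦ 0  <
a = 1/2, b = 1/2 ↦ 1  ≥
a = 1/2, b = 1 ↦ 1  ≥
a = 1, b = 0 ↦ 0  <
a = 1, b = 1/2 ↦ 1/2  <
a = 1, b = 1 ↦ 1  ≥
So 6 of the 9 assignments meet the threshold.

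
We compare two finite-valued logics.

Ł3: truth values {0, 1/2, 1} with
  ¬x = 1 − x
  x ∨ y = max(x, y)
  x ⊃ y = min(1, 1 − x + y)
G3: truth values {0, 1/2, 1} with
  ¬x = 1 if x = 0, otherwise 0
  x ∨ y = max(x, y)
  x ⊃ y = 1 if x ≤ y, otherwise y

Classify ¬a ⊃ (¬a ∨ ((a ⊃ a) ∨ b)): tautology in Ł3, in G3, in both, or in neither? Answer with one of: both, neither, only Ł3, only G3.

both

In Ł3: every assignment gives 1 — tautology.
In G3: every assignment gives 1 — tautology.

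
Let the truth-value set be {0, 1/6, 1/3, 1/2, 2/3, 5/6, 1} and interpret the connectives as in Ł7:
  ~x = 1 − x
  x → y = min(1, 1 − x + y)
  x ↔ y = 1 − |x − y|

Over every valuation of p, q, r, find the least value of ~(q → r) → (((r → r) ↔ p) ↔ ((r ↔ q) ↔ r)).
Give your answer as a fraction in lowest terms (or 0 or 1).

Take p = 0, q = 1, r = 0:
q → r = 1 → 0 = 0
~(q → r) = ~0 = 1
r → r = 0 → 0 = 1
(r → r) ↔ p = 1 ↔ 0 = 0
r ↔ q = 0 ↔ 1 = 0
(r ↔ q) ↔ r = 0 ↔ 0 = 1
((r → r) ↔ p) ↔ ((r ↔ q) ↔ r) = 0 ↔ 1 = 0
~(q → r) → (((r → r) ↔ p) ↔ ((r ↔ q) ↔ r)) = 1 → 0 = 0
No assignment yields a value below 0, so this is the minimum.

0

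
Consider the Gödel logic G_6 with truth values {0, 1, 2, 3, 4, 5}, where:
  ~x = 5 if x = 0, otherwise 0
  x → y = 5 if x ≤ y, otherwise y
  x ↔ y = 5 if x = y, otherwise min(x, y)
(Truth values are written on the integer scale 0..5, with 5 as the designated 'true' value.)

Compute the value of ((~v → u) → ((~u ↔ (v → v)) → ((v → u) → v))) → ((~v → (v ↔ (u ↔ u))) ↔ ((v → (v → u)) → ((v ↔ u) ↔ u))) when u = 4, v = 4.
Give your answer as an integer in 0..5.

4

~v = ~4 = 0
~v → u = 0 → 4 = 5
~u = ~4 = 0
v → v = 4 → 4 = 5
~u ↔ (v → v) = 0 ↔ 5 = 0
v → u = 4 → 4 = 5
(v → u) → v = 5 → 4 = 4
(~u ↔ (v → v)) → ((v → u) → v) = 0 → 4 = 5
(~v → u) → ((~u ↔ (v → v)) → ((v → u) → v)) = 5 → 5 = 5
~v = ~4 = 0
u ↔ u = 4 ↔ 4 = 5
v ↔ (u ↔ u) = 4 ↔ 5 = 4
~v → (v ↔ (u ↔ u)) = 0 → 4 = 5
v → u = 4 → 4 = 5
v → (v → u) = 4 → 5 = 5
v ↔ u = 4 ↔ 4 = 5
(v ↔ u) ↔ u = 5 ↔ 4 = 4
(v → (v → u)) → ((v ↔ u) ↔ u) = 5 → 4 = 4
(~v → (v ↔ (u ↔ u))) ↔ ((v → (v → u)) → ((v ↔ u) ↔ u)) = 5 ↔ 4 = 4
((~v → u) → ((~u ↔ (v → v)) → ((v → u) → v))) → ((~v → (v ↔ (u ↔ u))) ↔ ((v → (v → u)) → ((v ↔ u) ↔ u))) = 5 → 4 = 4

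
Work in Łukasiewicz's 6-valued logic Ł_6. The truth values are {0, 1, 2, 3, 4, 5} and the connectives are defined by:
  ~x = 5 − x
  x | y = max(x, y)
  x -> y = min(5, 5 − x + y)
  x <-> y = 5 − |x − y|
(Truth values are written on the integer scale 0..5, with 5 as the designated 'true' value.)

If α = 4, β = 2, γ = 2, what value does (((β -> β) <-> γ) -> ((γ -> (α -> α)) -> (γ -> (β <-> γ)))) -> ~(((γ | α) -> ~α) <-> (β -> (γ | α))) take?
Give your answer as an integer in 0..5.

3

β -> β = 2 -> 2 = 5
(β -> β) <-> γ = 5 <-> 2 = 2
α -> α = 4 -> 4 = 5
γ -> (α -> α) = 2 -> 5 = 5
β <-> γ = 2 <-> 2 = 5
γ -> (β <-> γ) = 2 -> 5 = 5
(γ -> (α -> α)) -> (γ -> (β <-> γ)) = 5 -> 5 = 5
((β -> β) <-> γ) -> ((γ -> (α -> α)) -> (γ -> (β <-> γ))) = 2 -> 5 = 5
γ | α = 2 | 4 = 4
~α = ~4 = 1
(γ | α) -> ~α = 4 -> 1 = 2
γ | α = 2 | 4 = 4
β -> (γ | α) = 2 -> 4 = 5
((γ | α) -> ~α) <-> (β -> (γ | α)) = 2 <-> 5 = 2
~(((γ | α) -> ~α) <-> (β -> (γ | α))) = ~2 = 3
(((β -> β) <-> γ) -> ((γ -> (α -> α)) -> (γ -> (β <-> γ)))) -> ~(((γ | α) -> ~α) <-> (β -> (γ | α))) = 5 -> 3 = 3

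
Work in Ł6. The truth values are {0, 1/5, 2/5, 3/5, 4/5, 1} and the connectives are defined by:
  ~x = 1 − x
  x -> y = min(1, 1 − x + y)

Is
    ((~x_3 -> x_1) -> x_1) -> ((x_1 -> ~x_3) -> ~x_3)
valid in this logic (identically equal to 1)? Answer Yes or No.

At x_1 = 3/5, x_3 = 4/5, for instance:
~x_3 = ~4/5 = 1/5
~x_3 -> x_1 = 1/5 -> 3/5 = 1
(~x_3 -> x_1) -> x_1 = 1 -> 3/5 = 3/5
x_1 -> ~x_3 = 3/5 -> 1/5 = 3/5
(x_1 -> ~x_3) -> ~x_3 = 3/5 -> 1/5 = 3/5
((~x_3 -> x_1) -> x_1) -> ((x_1 -> ~x_3) -> ~x_3) = 3/5 -> 3/5 = 1
and checking the remaining 35 assignments likewise gives ≥ 1 in every case.

Yes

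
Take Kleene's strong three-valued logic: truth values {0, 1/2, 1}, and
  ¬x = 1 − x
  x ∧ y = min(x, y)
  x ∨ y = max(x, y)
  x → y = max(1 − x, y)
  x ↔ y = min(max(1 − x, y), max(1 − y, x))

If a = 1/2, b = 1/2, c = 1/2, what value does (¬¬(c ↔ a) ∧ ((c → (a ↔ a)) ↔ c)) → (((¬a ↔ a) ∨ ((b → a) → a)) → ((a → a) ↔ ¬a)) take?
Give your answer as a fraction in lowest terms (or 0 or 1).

1/2

c ↔ a = 1/2 ↔ 1/2 = 1/2
¬(c ↔ a) = ¬1/2 = 1/2
¬¬(c ↔ a) = ¬1/2 = 1/2
a ↔ a = 1/2 ↔ 1/2 = 1/2
c → (a ↔ a) = 1/2 → 1/2 = 1/2
(c → (a ↔ a)) ↔ c = 1/2 ↔ 1/2 = 1/2
¬¬(c ↔ a) ∧ ((c → (a ↔ a)) ↔ c) = 1/2 ∧ 1/2 = 1/2
¬a = ¬1/2 = 1/2
¬a ↔ a = 1/2 ↔ 1/2 = 1/2
b → a = 1/2 → 1/2 = 1/2
(b → a) → a = 1/2 → 1/2 = 1/2
(¬a ↔ a) ∨ ((b → a) → a) = 1/2 ∨ 1/2 = 1/2
a → a = 1/2 → 1/2 = 1/2
¬a = ¬1/2 = 1/2
(a → a) ↔ ¬a = 1/2 ↔ 1/2 = 1/2
((¬a ↔ a) ∨ ((b → a) → a)) → ((a → a) ↔ ¬a) = 1/2 → 1/2 = 1/2
(¬¬(c ↔ a) ∧ ((c → (a ↔ a)) ↔ c)) → (((¬a ↔ a) ∨ ((b → a) → a)) → ((a → a) ↔ ¬a)) = 1/2 → 1/2 = 1/2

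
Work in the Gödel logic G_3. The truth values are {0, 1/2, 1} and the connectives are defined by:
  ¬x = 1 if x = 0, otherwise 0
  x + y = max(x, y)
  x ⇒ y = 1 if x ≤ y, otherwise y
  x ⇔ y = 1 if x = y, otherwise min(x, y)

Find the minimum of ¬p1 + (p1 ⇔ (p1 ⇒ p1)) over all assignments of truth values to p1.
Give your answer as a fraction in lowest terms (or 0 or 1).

1/2

Take p1 = 1/2:
¬p1 = ¬1/2 = 0
p1 ⇒ p1 = 1/2 ⇒ 1/2 = 1
p1 ⇔ (p1 ⇒ p1) = 1/2 ⇔ 1 = 1/2
¬p1 + (p1 ⇔ (p1 ⇒ p1)) = 0 + 1/2 = 1/2
No assignment yields a value below 1/2, so this is the minimum.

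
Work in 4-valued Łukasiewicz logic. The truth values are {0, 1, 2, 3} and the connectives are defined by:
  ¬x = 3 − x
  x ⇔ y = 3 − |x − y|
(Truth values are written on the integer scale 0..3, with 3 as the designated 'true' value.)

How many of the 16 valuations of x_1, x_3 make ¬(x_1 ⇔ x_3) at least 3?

x_1 = 0, x_3 = 0 ↦ 0  <
x_1 = 0, x_3 = 1 ↦ 1  <
x_1 = 0, x_3 = 2 ↦ 2  <
x_1 = 0, x_3 = 3 ↦ 3  ≥
x_1 = 1, x_3 = 0 ↦ 1  <
x_1 = 1, x_3 = 1 ↦ 0  <
x_1 = 1, x_3 = 2 ↦ 1  <
x_1 = 1, x_3 = 3 ↦ 2  <
x_1 = 2, x_3 = 0 ↦ 2  <
x_1 = 2, x_3 = 1 ↦ 1  <
x_1 = 2, x_3 = 2 ↦ 0  <
x_1 = 2, x_3 = 3 ↦ 1  <
x_1 = 3, x_3 = 0 ↦ 3  ≥
x_1 = 3, x_3 = 1 ↦ 2  <
x_1 = 3, x_3 = 2 ↦ 1  <
x_1 = 3, x_3 = 3 ↦ 0  <
So 2 of the 16 assignments meet the threshold.

2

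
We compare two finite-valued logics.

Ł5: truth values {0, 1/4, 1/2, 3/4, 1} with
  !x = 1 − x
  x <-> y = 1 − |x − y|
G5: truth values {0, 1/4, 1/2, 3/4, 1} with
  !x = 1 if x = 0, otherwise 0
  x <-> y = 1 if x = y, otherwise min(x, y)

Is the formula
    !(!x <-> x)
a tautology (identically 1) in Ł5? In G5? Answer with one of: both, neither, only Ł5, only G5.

In Ł5: at x = 1/4 the value is 1/2 — not a tautology.
In G5: every assignment gives 1 — tautology.

only G5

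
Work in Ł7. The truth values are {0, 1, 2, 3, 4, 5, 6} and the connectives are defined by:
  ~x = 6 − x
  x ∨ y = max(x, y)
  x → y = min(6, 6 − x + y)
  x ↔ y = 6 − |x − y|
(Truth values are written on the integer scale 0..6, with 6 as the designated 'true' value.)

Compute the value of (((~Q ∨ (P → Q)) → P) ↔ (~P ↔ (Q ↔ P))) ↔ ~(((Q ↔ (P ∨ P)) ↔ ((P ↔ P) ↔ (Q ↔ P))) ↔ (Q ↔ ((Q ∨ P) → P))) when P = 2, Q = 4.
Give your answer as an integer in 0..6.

~Q = ~4 = 2
P → Q = 2 → 4 = 6
~Q ∨ (P → Q) = 2 ∨ 6 = 6
(~Q ∨ (P → Q)) → P = 6 → 2 = 2
~P = ~2 = 4
Q ↔ P = 4 ↔ 2 = 4
~P ↔ (Q ↔ P) = 4 ↔ 4 = 6
((~Q ∨ (P → Q)) → P) ↔ (~P ↔ (Q ↔ P)) = 2 ↔ 6 = 2
P ∨ P = 2 ∨ 2 = 2
Q ↔ (P ∨ P) = 4 ↔ 2 = 4
P ↔ P = 2 ↔ 2 = 6
Q ↔ P = 4 ↔ 2 = 4
(P ↔ P) ↔ (Q ↔ P) = 6 ↔ 4 = 4
(Q ↔ (P ∨ P)) ↔ ((P ↔ P) ↔ (Q ↔ P)) = 4 ↔ 4 = 6
Q ∨ P = 4 ∨ 2 = 4
(Q ∨ P) → P = 4 → 2 = 4
Q ↔ ((Q ∨ P) → P) = 4 ↔ 4 = 6
((Q ↔ (P ∨ P)) ↔ ((P ↔ P) ↔ (Q ↔ P))) ↔ (Q ↔ ((Q ∨ P) → P)) = 6 ↔ 6 = 6
~(((Q ↔ (P ∨ P)) ↔ ((P ↔ P) ↔ (Q ↔ P))) ↔ (Q ↔ ((Q ∨ P) → P))) = ~6 = 0
(((~Q ∨ (P → Q)) → P) ↔ (~P ↔ (Q ↔ P))) ↔ ~(((Q ↔ (P ∨ P)) ↔ ((P ↔ P) ↔ (Q ↔ P))) ↔ (Q ↔ ((Q ∨ P) → P))) = 2 ↔ 0 = 4

4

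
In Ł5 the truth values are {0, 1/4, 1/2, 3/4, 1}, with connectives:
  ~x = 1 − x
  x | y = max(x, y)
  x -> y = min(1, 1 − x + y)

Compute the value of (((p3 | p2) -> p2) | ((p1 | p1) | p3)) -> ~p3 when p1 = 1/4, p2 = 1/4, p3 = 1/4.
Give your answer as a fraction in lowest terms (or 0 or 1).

p3 | p2 = 1/4 | 1/4 = 1/4
(p3 | p2) -> p2 = 1/4 -> 1/4 = 1
p1 | p1 = 1/4 | 1/4 = 1/4
(p1 | p1) | p3 = 1/4 | 1/4 = 1/4
((p3 | p2) -> p2) | ((p1 | p1) | p3) = 1 | 1/4 = 1
~p3 = ~1/4 = 3/4
(((p3 | p2) -> p2) | ((p1 | p1) | p3)) -> ~p3 = 1 -> 3/4 = 3/4

3/4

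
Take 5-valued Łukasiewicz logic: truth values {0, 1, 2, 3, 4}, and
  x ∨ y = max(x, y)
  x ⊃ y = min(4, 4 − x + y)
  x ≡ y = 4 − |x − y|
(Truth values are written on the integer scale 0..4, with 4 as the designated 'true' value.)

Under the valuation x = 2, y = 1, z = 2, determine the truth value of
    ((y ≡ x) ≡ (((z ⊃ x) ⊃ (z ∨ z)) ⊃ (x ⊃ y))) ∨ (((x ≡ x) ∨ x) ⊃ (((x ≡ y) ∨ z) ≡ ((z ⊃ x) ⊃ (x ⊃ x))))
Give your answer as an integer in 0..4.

3

y ≡ x = 1 ≡ 2 = 3
z ⊃ x = 2 ⊃ 2 = 4
z ∨ z = 2 ∨ 2 = 2
(z ⊃ x) ⊃ (z ∨ z) = 4 ⊃ 2 = 2
x ⊃ y = 2 ⊃ 1 = 3
((z ⊃ x) ⊃ (z ∨ z)) ⊃ (x ⊃ y) = 2 ⊃ 3 = 4
(y ≡ x) ≡ (((z ⊃ x) ⊃ (z ∨ z)) ⊃ (x ⊃ y)) = 3 ≡ 4 = 3
x ≡ x = 2 ≡ 2 = 4
(x ≡ x) ∨ x = 4 ∨ 2 = 4
x ≡ y = 2 ≡ 1 = 3
(x ≡ y) ∨ z = 3 ∨ 2 = 3
z ⊃ x = 2 ⊃ 2 = 4
x ⊃ x = 2 ⊃ 2 = 4
(z ⊃ x) ⊃ (x ⊃ x) = 4 ⊃ 4 = 4
((x ≡ y) ∨ z) ≡ ((z ⊃ x) ⊃ (x ⊃ x)) = 3 ≡ 4 = 3
((x ≡ x) ∨ x) ⊃ (((x ≡ y) ∨ z) ≡ ((z ⊃ x) ⊃ (x ⊃ x))) = 4 ⊃ 3 = 3
((y ≡ x) ≡ (((z ⊃ x) ⊃ (z ∨ z)) ⊃ (x ⊃ y))) ∨ (((x ≡ x) ∨ x) ⊃ (((x ≡ y) ∨ z) ≡ ((z ⊃ x) ⊃ (x ⊃ x)))) = 3 ∨ 3 = 3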